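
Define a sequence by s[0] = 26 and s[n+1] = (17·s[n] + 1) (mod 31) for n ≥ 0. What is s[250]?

s[0] = 26; s[1] = 9; s[2] = 30; s[3] = 15; s[4] = 8; s[5] = 13; s[6] = 5; s[7] = 24; s[8] = 6; s[9] = 10; s[10] = 16; s[11] = 25; s[12] = 23; s[13] = 20; s[14] = 0; s[15] = 1; s[16] = 18; s[17] = 28; s[18] = 12; s[19] = 19; s[20] = 14; s[21] = 22; s[22] = 3; s[23] = 21; s[24] = 17; s[25] = 11; s[26] = 2; s[27] = 4; s[28] = 7; s[29] = 27; s[30] = 26.
The sequence repeats with period 30.
(250 - 0) mod 30 = 10, so s[250] = s[10] = 16.

16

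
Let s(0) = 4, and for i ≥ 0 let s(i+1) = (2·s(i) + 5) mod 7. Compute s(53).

3

Computing terms: s(0) = 4; s(1) = 6; s(2) = 3; s(3) = 4.
The sequence repeats with period 3.
(53 - 0) mod 3 = 2, so s(53) = s(2) = 3.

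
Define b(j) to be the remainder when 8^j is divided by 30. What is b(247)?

We have b(1) = 8; b(2) = 4; b(3) = 2; b(4) = 16; b(5) = 8.
The sequence repeats with period 4.
So b(247) = b(1 + ((247-1) mod 4)) = b(3) = 2.

2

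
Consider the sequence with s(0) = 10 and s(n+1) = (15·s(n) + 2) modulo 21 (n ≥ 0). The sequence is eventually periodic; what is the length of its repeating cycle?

We have s(0) = 10, s(1) = 5, s(2) = 14, s(3) = 2, s(4) = 11, s(5) = 20, s(6) = 8, s(7) = 17, s(8) = 5.
Since s(8) = s(1) = 5, the sequence is eventually periodic: after a pre-period of length 1 it cycles with period 7.

7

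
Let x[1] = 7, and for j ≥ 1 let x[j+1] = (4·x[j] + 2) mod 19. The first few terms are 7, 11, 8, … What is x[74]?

Listing terms: x[1] = 7,  x[2] = 11,  x[3] = 8,  x[4] = 15,  x[5] = 5,  x[6] = 3,  x[7] = 14,  x[8] = 1,  x[9] = 6,  x[10] = 7.
Since x[10] = x[1] = 7, the sequence is periodic with period 9.
(74 - 1) mod 9 = 1, so x[74] = x[2] = 11.

11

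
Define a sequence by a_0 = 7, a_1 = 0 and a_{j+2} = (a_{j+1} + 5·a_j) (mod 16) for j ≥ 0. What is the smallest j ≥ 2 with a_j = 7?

8

a_0 = 7; a_1 = 0; a_2 = 3; a_3 = 3; a_4 = 2; a_5 = 1; a_6 = 11; a_7 = 0; a_8 = 7; a_9 = 7; a_{10} = 10; a_{11} = 13; a_{12} = 15; a_{13} = 0; a_{14} = 11; a_{15} = 11; a_{16} = 2; a_{17} = 9; a_{18} = 3; a_{19} = 0; a_{20} = 15; a_{21} = 15; a_{22} = 10; a_{23} = 5; a_{24} = 7; a_{25} = 0.
Since (a_{24}, a_{25}) = (a_0, a_1) = (7, 0) (two consecutive terms determine the rest), the sequence is periodic with period 24.
The value 7 first appears (with j ≥ 2) at a_8.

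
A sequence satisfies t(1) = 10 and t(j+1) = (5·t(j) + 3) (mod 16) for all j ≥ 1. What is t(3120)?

11

Computing terms: t(1) = 10, t(2) = 5, t(3) = 12, t(4) = 15, t(5) = 14, t(6) = 9, t(7) = 0, t(8) = 3, t(9) = 2, t(10) = 13, t(11) = 4, t(12) = 7, t(13) = 6, t(14) = 1, t(15) = 8, t(16) = 11, t(17) = 10.
The sequence repeats with period 16.
So t(3120) = t(1 + ((3120-1) mod 16)) = t(16) = 11.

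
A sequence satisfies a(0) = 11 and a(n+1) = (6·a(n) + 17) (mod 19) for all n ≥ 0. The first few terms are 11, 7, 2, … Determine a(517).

Computing terms: a(0) = 11,  a(1) = 7,  a(2) = 2,  a(3) = 10,  a(4) = 1,  a(5) = 4,  a(6) = 3,  a(7) = 16,  a(8) = 18,  a(9) = 11.
Since a(9) = a(0) = 11, the sequence is periodic with period 9.
(517 - 0) mod 9 = 4, so a(517) = a(4) = 1.

1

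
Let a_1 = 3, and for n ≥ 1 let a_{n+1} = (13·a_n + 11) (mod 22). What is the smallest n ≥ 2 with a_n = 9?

Computing terms: a_1 = 3; a_2 = 6; a_3 = 1; a_4 = 2; a_5 = 15; a_6 = 8; a_7 = 5; a_8 = 10; a_9 = 9; a_{10} = 18; a_{11} = 3.
The sequence repeats with period 10.
The value 9 first appears (with n ≥ 2) at a_9.

9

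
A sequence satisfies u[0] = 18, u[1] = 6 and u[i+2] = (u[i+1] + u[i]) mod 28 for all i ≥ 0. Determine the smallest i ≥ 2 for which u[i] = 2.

We have u[0] = 18, u[1] = 6, u[2] = 24, u[3] = 2, u[4] = 26, u[5] = 0, u[6] = 26, u[7] = 26, u[8] = 24, u[9] = 22, u[10] = 18, u[11] = 12, u[12] = 2, u[13] = 14, u[14] = 16, u[15] = 2, u[16] = 18, u[17] = 20, u[18] = 10, u[19] = 2, u[20] = 12, u[21] = 14, u[22] = 26, u[23] = 12, u[24] = 10, u[25] = 22, u[26] = 4, u[27] = 26, u[28] = 2, u[29] = 0, u[30] = 2, u[31] = 2, u[32] = 4, u[33] = 6, u[34] = 10, u[35] = 16, u[36] = 26, u[37] = 14, u[38] = 12, u[39] = 26, u[40] = 10, u[41] = 8, u[42] = 18, u[43] = 26, u[44] = 16, u[45] = 14, u[46] = 2, u[47] = 16, u[48] = 18, u[49] = 6.
The sequence repeats with period 48.
The value 2 first appears (with i ≥ 2) at u[3].

3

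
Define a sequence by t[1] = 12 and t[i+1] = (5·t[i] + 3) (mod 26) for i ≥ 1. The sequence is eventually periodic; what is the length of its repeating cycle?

4

Listing terms: t[1] = 12; t[2] = 11; t[3] = 6; t[4] = 7; t[5] = 12.
Since t[5] = t[1] = 12, the sequence is periodic with period 4.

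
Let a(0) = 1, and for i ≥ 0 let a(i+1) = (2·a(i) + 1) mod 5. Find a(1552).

We have a(0) = 1,  a(1) = 3,  a(2) = 2,  a(3) = 0,  a(4) = 1.
Since a(4) = a(0) = 1, the sequence is periodic with period 4.
So a(1552) = a(0 + ((1552-0) mod 4)) = a(0) = 1.

1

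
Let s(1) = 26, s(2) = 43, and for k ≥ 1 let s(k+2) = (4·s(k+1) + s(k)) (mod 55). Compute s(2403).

We have s(1) = 26; s(2) = 43; s(3) = 33; s(4) = 10; s(5) = 18; s(6) = 27; s(7) = 16; s(8) = 36; s(9) = 50; s(10) = 16; s(11) = 4; s(12) = 32; s(13) = 22; s(14) = 10; s(15) = 7; s(16) = 38; s(17) = 49; s(18) = 14; s(19) = 50; s(20) = 49; s(21) = 26; s(22) = 43.
Since (s(21), s(22)) = (s(1), s(2)) = (26, 43) (two consecutive terms determine the rest), the sequence is periodic with period 20.
So s(2403) = s(1 + ((2403-1) mod 20)) = s(3) = 33.

33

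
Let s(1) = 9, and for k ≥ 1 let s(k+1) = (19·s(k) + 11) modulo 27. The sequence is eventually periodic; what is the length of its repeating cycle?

Computing terms: s(1) = 9, s(2) = 20, s(3) = 13, s(4) = 15, s(5) = 26, s(6) = 19, s(7) = 21, s(8) = 5, s(9) = 25, s(10) = 0, s(11) = 11, s(12) = 4, s(13) = 6, s(14) = 17, s(15) = 10, s(16) = 12, s(17) = 23, s(18) = 16, s(19) = 18, s(20) = 2, s(21) = 22, s(22) = 24, s(23) = 8, s(24) = 1, s(25) = 3, s(26) = 14, s(27) = 7, s(28) = 9.
Since s(28) = s(1) = 9, the sequence is periodic with period 27.

27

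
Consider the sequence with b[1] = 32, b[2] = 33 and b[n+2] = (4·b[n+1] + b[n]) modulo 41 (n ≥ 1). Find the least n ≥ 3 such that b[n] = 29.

Computing terms: b[1] = 32,  b[2] = 33,  b[3] = 0,  b[4] = 33,  b[5] = 9,  b[6] = 28,  b[7] = 39,  b[8] = 20,  b[9] = 37,  b[10] = 4,  b[11] = 12,  b[12] = 11,  b[13] = 15,  b[14] = 30,  b[15] = 12,  b[16] = 37,  b[17] = 37,  b[18] = 21,  b[19] = 39,  b[20] = 13,  b[21] = 9,  b[22] = 8,  b[23] = 0,  b[24] = 8,  b[25] = 32,  b[26] = 13,  b[27] = 2,  b[28] = 21,  b[29] = 4,  b[30] = 37,  b[31] = 29,  b[32] = 30,  b[33] = 26,  b[34] = 11,  b[35] = 29,  b[36] = 4,  b[37] = 4,  b[38] = 20,  b[39] = 2,  b[40] = 28,  b[41] = 32,  b[42] = 33.
The sequence repeats with period 40.
The value 29 first appears (with n ≥ 3) at b[31].

31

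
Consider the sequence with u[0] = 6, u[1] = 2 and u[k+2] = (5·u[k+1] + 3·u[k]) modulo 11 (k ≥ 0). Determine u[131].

2

u[0] = 6; u[1] = 2; u[2] = 6; u[3] = 3; u[4] = 0; u[5] = 9; u[6] = 1; u[7] = 10; u[8] = 9; u[9] = 9; u[10] = 6; u[11] = 2.
The sequence repeats with period 10.
(131 - 0) mod 10 = 1, so u[131] = u[1] = 2.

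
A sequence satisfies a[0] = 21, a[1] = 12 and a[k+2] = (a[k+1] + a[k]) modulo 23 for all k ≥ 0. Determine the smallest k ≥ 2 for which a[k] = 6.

Listing terms: a[0] = 21, a[1] = 12, a[2] = 10, a[3] = 22, a[4] = 9, a[5] = 8, a[6] = 17, a[7] = 2, a[8] = 19, a[9] = 21, a[10] = 17, a[11] = 15, a[12] = 9, a[13] = 1, a[14] = 10, a[15] = 11, a[16] = 21, a[17] = 9, a[18] = 7, a[19] = 16, a[20] = 0, a[21] = 16, a[22] = 16, a[23] = 9, a[24] = 2, a[25] = 11, a[26] = 13, a[27] = 1, a[28] = 14, a[29] = 15, a[30] = 6, a[31] = 21, a[32] = 4, a[33] = 2, a[34] = 6, a[35] = 8, a[36] = 14, a[37] = 22, a[38] = 13, a[39] = 12, a[40] = 2, a[41] = 14, a[42] = 16, a[43] = 7, a[44] = 0, a[45] = 7, a[46] = 7, a[47] = 14, a[48] = 21, a[49] = 12.
Since (a[48], a[49]) = (a[0], a[1]) = (21, 12) (two consecutive terms determine the rest), the sequence is periodic with period 48.
The value 6 first appears (with k ≥ 2) at a[30].

30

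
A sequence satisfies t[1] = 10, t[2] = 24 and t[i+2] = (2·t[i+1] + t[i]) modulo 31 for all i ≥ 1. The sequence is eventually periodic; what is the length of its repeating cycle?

t[1] = 10; t[2] = 24; t[3] = 27; t[4] = 16; t[5] = 28; t[6] = 10; t[7] = 17; t[8] = 13; t[9] = 12; t[10] = 6; t[11] = 24; t[12] = 23; t[13] = 8; t[14] = 8; t[15] = 24; t[16] = 25; t[17] = 12; t[18] = 18; t[19] = 17; t[20] = 21; t[21] = 28; t[22] = 15; t[23] = 27; t[24] = 7; t[25] = 10; t[26] = 27; t[27] = 2; t[28] = 0; t[29] = 2; t[30] = 4; t[31] = 10; t[32] = 24.
Since (t[31], t[32]) = (t[1], t[2]) = (10, 24) (two consecutive terms determine the rest), the sequence is periodic with period 30.

30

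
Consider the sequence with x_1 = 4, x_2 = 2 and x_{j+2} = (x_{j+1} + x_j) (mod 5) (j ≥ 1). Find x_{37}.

We have x_1 = 4,  x_2 = 2,  x_3 = 1,  x_4 = 3,  x_5 = 4,  x_6 = 2.
Since (x_5, x_6) = (x_1, x_2) = (4, 2) (two consecutive terms determine the rest), the sequence is periodic with period 4.
(37 - 1) mod 4 = 0, so x_{37} = x_1 = 4.

4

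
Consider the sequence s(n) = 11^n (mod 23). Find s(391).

s(0) = 1; s(1) = 11; s(2) = 6; s(3) = 20; s(4) = 13; s(5) = 5; s(6) = 9; s(7) = 7; s(8) = 8; s(9) = 19; s(10) = 2; s(11) = 22; s(12) = 12; s(13) = 17; s(14) = 3; s(15) = 10; s(16) = 18; s(17) = 14; s(18) = 16; s(19) = 15; s(20) = 4; s(21) = 21; s(22) = 1.
The sequence repeats with period 22.
(391 - 0) mod 22 = 17, so s(391) = s(17) = 14.

14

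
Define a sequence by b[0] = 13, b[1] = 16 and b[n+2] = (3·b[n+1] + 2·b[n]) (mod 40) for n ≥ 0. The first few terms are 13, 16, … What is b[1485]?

b[0] = 13,  b[1] = 16,  b[2] = 34,  b[3] = 14,  b[4] = 30,  b[5] = 38,  b[6] = 14,  b[7] = 38,  b[8] = 22,  b[9] = 22,  b[10] = 30,  b[11] = 14,  b[12] = 22,  b[13] = 14,  b[14] = 6,  b[15] = 6,  b[16] = 30,  b[17] = 22,  b[18] = 6,  b[19] = 22,  b[20] = 38,  b[21] = 38,  b[22] = 30,  b[23] = 6,  b[24] = 38,  b[25] = 6,  b[26] = 14,  b[27] = 14,  b[28] = 30.
Since (b[27], b[28]) = (b[3], b[4]) = (14, 30) (two consecutive terms determine the rest), the sequence is eventually periodic: after a pre-period of length 3 it cycles with period 24.
For n ≥ 3, b[n] depends only on (n - 3) mod 24. (1485 - 3) mod 24 = 18, so b[1485] = b[21] = 38.

38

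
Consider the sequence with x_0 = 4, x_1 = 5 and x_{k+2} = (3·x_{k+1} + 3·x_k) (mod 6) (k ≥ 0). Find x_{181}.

3

x_0 = 4,  x_1 = 5,  x_2 = 3,  x_3 = 0,  x_4 = 3,  x_5 = 3,  x_6 = 0.
Since (x_5, x_6) = (x_2, x_3) = (3, 0) (two consecutive terms determine the rest), the sequence is eventually periodic: after a pre-period of length 2 it cycles with period 3.
For k ≥ 2, x_k depends only on (k - 2) mod 3. (181 - 2) mod 3 = 2, so x_{181} = x_4 = 3.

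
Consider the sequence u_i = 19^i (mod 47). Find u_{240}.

4

We have u_0 = 1; u_1 = 19; u_2 = 32; u_3 = 44; u_4 = 37; u_5 = 45; u_6 = 9; u_7 = 30; u_8 = 6; u_9 = 20; u_{10} = 4; u_{11} = 29; u_{12} = 34; u_{13} = 35; u_{14} = 7; u_{15} = 39; u_{16} = 36; u_{17} = 26; u_{18} = 24; u_{19} = 33; u_{20} = 16; u_{21} = 22; u_{22} = 42; u_{23} = 46; u_{24} = 28; u_{25} = 15; u_{26} = 3; u_{27} = 10; u_{28} = 2; u_{29} = 38; u_{30} = 17; u_{31} = 41; u_{32} = 27; u_{33} = 43; u_{34} = 18; u_{35} = 13; u_{36} = 12; u_{37} = 40; u_{38} = 8; u_{39} = 11; u_{40} = 21; u_{41} = 23; u_{42} = 14; u_{43} = 31; u_{44} = 25; u_{45} = 5; u_{46} = 1.
Since u_{46} = u_0 = 1, the sequence is periodic with period 46.
(240 - 0) mod 46 = 10, so u_{240} = u_{10} = 4.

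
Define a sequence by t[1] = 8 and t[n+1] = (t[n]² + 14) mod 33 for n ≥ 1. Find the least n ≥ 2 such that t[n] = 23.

We have t[1] = 8; t[2] = 12; t[3] = 26; t[4] = 30; t[5] = 23; t[6] = 15; t[7] = 8.
The sequence repeats with period 6.
The value 23 first appears (with n ≥ 2) at t[5].

5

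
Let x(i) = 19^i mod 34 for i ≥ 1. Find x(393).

19

Listing terms: x(1) = 19, x(2) = 21, x(3) = 25, x(4) = 33, x(5) = 15, x(6) = 13, x(7) = 9, x(8) = 1, x(9) = 19.
Since x(9) = x(1) = 19, the sequence is periodic with period 8.
So x(393) = x(1 + ((393-1) mod 8)) = x(1) = 19.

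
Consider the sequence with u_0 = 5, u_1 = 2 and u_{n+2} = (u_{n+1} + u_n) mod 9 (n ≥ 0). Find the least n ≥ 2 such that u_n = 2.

We have u_0 = 5,  u_1 = 2,  u_2 = 7,  u_3 = 0,  u_4 = 7,  u_5 = 7,  u_6 = 5,  u_7 = 3,  u_8 = 8,  u_9 = 2,  u_{10} = 1,  u_{11} = 3,  u_{12} = 4,  u_{13} = 7,  u_{14} = 2,  u_{15} = 0,  u_{16} = 2,  u_{17} = 2,  u_{18} = 4,  u_{19} = 6,  u_{20} = 1,  u_{21} = 7,  u_{22} = 8,  u_{23} = 6,  u_{24} = 5,  u_{25} = 2.
Since (u_{24}, u_{25}) = (u_0, u_1) = (5, 2) (two consecutive terms determine the rest), the sequence is periodic with period 24.
The value 2 first appears (with n ≥ 2) at u_9.

9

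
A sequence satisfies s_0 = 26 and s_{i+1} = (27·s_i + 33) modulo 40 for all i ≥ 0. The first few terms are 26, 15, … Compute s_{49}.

Computing terms: s_0 = 26,  s_1 = 15,  s_2 = 38,  s_3 = 19,  s_4 = 26.
The sequence repeats with period 4.
(49 - 0) mod 4 = 1, so s_{49} = s_1 = 15.

15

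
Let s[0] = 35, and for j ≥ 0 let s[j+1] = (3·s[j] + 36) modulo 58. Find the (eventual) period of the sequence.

Computing terms: s[0] = 35, s[1] = 25, s[2] = 53, s[3] = 21, s[4] = 41, s[5] = 43, s[6] = 49, s[7] = 9, s[8] = 5, s[9] = 51, s[10] = 15, s[11] = 23, s[12] = 47, s[13] = 3, s[14] = 45, s[15] = 55, s[16] = 27, s[17] = 1, s[18] = 39, s[19] = 37, s[20] = 31, s[21] = 13, s[22] = 17, s[23] = 29, s[24] = 7, s[25] = 57, s[26] = 33, s[27] = 19, s[28] = 35.
Since s[28] = s[0] = 35, the sequence is periodic with period 28.

28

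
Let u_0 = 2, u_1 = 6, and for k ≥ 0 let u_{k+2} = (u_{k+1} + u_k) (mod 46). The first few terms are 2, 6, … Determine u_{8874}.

24

u_0 = 2,  u_1 = 6,  u_2 = 8,  u_3 = 14,  u_4 = 22,  u_5 = 36,  u_6 = 12,  u_7 = 2,  u_8 = 14,  u_9 = 16,  u_{10} = 30,  u_{11} = 0,  u_{12} = 30,  u_{13} = 30,  u_{14} = 14,  u_{15} = 44,  u_{16} = 12,  u_{17} = 10,  u_{18} = 22,  u_{19} = 32,  u_{20} = 8,  u_{21} = 40,  u_{22} = 2,  u_{23} = 42,  u_{24} = 44,  u_{25} = 40,  u_{26} = 38,  u_{27} = 32,  u_{28} = 24,  u_{29} = 10,  u_{30} = 34,  u_{31} = 44,  u_{32} = 32,  u_{33} = 30,  u_{34} = 16,  u_{35} = 0,  u_{36} = 16,  u_{37} = 16,  u_{38} = 32,  u_{39} = 2,  u_{40} = 34,  u_{41} = 36,  u_{42} = 24,  u_{43} = 14,  u_{44} = 38,  u_{45} = 6,  u_{46} = 44,  u_{47} = 4,  u_{48} = 2,  u_{49} = 6.
Since (u_{48}, u_{49}) = (u_0, u_1) = (2, 6) (two consecutive terms determine the rest), the sequence is periodic with period 48.
So u_{8874} = u_{0 + ((8874-0) mod 48)} = u_{42} = 24.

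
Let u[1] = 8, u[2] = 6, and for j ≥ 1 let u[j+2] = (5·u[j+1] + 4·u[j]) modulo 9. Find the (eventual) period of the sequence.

24

We have u[1] = 8, u[2] = 6, u[3] = 8, u[4] = 1, u[5] = 1, u[6] = 0, u[7] = 4, u[8] = 2, u[9] = 8, u[10] = 3, u[11] = 2, u[12] = 4, u[13] = 1, u[14] = 3, u[15] = 1, u[16] = 8, u[17] = 8, u[18] = 0, u[19] = 5, u[20] = 7, u[21] = 1, u[22] = 6, u[23] = 7, u[24] = 5, u[25] = 8, u[26] = 6.
Since (u[25], u[26]) = (u[1], u[2]) = (8, 6) (two consecutive terms determine the rest), the sequence is periodic with period 24.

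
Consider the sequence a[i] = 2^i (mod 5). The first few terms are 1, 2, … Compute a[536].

We have a[0] = 1, a[1] = 2, a[2] = 4, a[3] = 3, a[4] = 1.
Since a[4] = a[0] = 1, the sequence is periodic with period 4.
(536 - 0) mod 4 = 0, so a[536] = a[0] = 1.

1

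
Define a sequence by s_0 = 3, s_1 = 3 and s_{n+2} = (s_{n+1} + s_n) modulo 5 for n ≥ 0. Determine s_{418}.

3

s_0 = 3, s_1 = 3, s_2 = 1, s_3 = 4, s_4 = 0, s_5 = 4, s_6 = 4, s_7 = 3, s_8 = 2, s_9 = 0, s_{10} = 2, s_{11} = 2, s_{12} = 4, s_{13} = 1, s_{14} = 0, s_{15} = 1, s_{16} = 1, s_{17} = 2, s_{18} = 3, s_{19} = 0, s_{20} = 3, s_{21} = 3.
Since (s_{20}, s_{21}) = (s_0, s_1) = (3, 3) (two consecutive terms determine the rest), the sequence is periodic with period 20.
So s_{418} = s_{0 + ((418-0) mod 20)} = s_{18} = 3.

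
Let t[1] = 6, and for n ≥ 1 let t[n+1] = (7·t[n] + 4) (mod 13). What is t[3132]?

4

Listing terms: t[1] = 6, t[2] = 7, t[3] = 1, t[4] = 11, t[5] = 3, t[6] = 12, t[7] = 10, t[8] = 9, t[9] = 2, t[10] = 5, t[11] = 0, t[12] = 4, t[13] = 6.
Since t[13] = t[1] = 6, the sequence is periodic with period 12.
(3132 - 1) mod 12 = 11, so t[3132] = t[12] = 4.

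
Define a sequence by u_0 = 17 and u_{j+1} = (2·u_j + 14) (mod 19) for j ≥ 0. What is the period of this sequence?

We have u_0 = 17; u_1 = 10; u_2 = 15; u_3 = 6; u_4 = 7; u_5 = 9; u_6 = 13; u_7 = 2; u_8 = 18; u_9 = 12; u_{10} = 0; u_{11} = 14; u_{12} = 4; u_{13} = 3; u_{14} = 1; u_{15} = 16; u_{16} = 8; u_{17} = 11; u_{18} = 17.
The sequence repeats with period 18.

18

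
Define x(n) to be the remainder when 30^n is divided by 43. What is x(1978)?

Computing terms: x(1) = 30, x(2) = 40, x(3) = 39, x(4) = 9, x(5) = 12, x(6) = 16, x(7) = 7, x(8) = 38, x(9) = 22, x(10) = 15, x(11) = 20, x(12) = 41, x(13) = 26, x(14) = 6, x(15) = 8, x(16) = 25, x(17) = 19, x(18) = 11, x(19) = 29, x(20) = 10, x(21) = 42, x(22) = 13, x(23) = 3, x(24) = 4, x(25) = 34, x(26) = 31, x(27) = 27, x(28) = 36, x(29) = 5, x(30) = 21, x(31) = 28, x(32) = 23, x(33) = 2, x(34) = 17, x(35) = 37, x(36) = 35, x(37) = 18, x(38) = 24, x(39) = 32, x(40) = 14, x(41) = 33, x(42) = 1, x(43) = 30.
Since x(43) = x(1) = 30, the sequence is periodic with period 42.
So x(1978) = x(1 + ((1978-1) mod 42)) = x(4) = 9.

9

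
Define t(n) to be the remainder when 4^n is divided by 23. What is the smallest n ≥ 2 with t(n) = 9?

8

We have t(1) = 4,  t(2) = 16,  t(3) = 18,  t(4) = 3,  t(5) = 12,  t(6) = 2,  t(7) = 8,  t(8) = 9,  t(9) = 13,  t(10) = 6,  t(11) = 1,  t(12) = 4.
Since t(12) = t(1) = 4, the sequence is periodic with period 11.
The value 9 first appears (with n ≥ 2) at t(8).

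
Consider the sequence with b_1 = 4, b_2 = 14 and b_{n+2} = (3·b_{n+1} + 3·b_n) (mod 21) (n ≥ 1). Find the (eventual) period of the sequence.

We have b_1 = 4, b_2 = 14, b_3 = 12, b_4 = 15, b_5 = 18, b_6 = 15, b_7 = 15, b_8 = 6, b_9 = 0, b_{10} = 18, b_{11} = 12, b_{12} = 6, b_{13} = 12, b_{14} = 12, b_{15} = 9, b_{16} = 0, b_{17} = 6, b_{18} = 18, b_{19} = 9, b_{20} = 18, b_{21} = 18, b_{22} = 3, b_{23} = 0, b_{24} = 9, b_{25} = 6, b_{26} = 3, b_{27} = 6, b_{28} = 6, b_{29} = 15, b_{30} = 0, b_{31} = 3, b_{32} = 9, b_{33} = 15, b_{34} = 9, b_{35} = 9, b_{36} = 12, b_{37} = 0, b_{38} = 15, b_{39} = 3, b_{40} = 12, b_{41} = 3, b_{42} = 3, b_{43} = 18, b_{44} = 0, b_{45} = 12, b_{46} = 15.
Since (b_{45}, b_{46}) = (b_3, b_4) = (12, 15) (two consecutive terms determine the rest), the sequence is eventually periodic: after a pre-period of length 2 it cycles with period 42.

42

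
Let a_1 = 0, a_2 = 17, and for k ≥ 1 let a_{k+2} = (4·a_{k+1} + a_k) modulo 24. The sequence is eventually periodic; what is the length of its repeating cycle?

We have a_1 = 0; a_2 = 17; a_3 = 20; a_4 = 1; a_5 = 0; a_6 = 1; a_7 = 4; a_8 = 17; a_9 = 0; a_{10} = 17.
The sequence repeats with period 8.

8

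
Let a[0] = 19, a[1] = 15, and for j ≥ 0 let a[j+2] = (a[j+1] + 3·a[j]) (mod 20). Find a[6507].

a[0] = 19,  a[1] = 15,  a[2] = 12,  a[3] = 17,  a[4] = 13,  a[5] = 4,  a[6] = 3,  a[7] = 15,  a[8] = 4,  a[9] = 9,  a[10] = 1,  a[11] = 8,  a[12] = 11,  a[13] = 15,  a[14] = 8,  a[15] = 13,  a[16] = 17,  a[17] = 16,  a[18] = 7,  a[19] = 15,  a[20] = 16,  a[21] = 1,  a[22] = 9,  a[23] = 12,  a[24] = 19,  a[25] = 15.
Since (a[24], a[25]) = (a[0], a[1]) = (19, 15) (two consecutive terms determine the rest), the sequence is periodic with period 24.
(6507 - 0) mod 24 = 3, so a[6507] = a[3] = 17.

17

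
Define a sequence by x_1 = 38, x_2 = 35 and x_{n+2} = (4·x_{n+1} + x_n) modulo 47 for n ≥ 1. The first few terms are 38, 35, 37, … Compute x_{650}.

41

x_1 = 38,  x_2 = 35,  x_3 = 37,  x_4 = 42,  x_5 = 17,  x_6 = 16,  x_7 = 34,  x_8 = 11,  x_9 = 31,  x_{10} = 41,  x_{11} = 7,  x_{12} = 22,  x_{13} = 1,  x_{14} = 26,  x_{15} = 11,  x_{16} = 23,  x_{17} = 9,  x_{18} = 12,  x_{19} = 10,  x_{20} = 5,  x_{21} = 30,  x_{22} = 31,  x_{23} = 13,  x_{24} = 36,  x_{25} = 16,  x_{26} = 6,  x_{27} = 40,  x_{28} = 25,  x_{29} = 46,  x_{30} = 21,  x_{31} = 36,  x_{32} = 24,  x_{33} = 38,  x_{34} = 35.
The sequence repeats with period 32.
So x_{650} = x_{1 + ((650-1) mod 32)} = x_{10} = 41.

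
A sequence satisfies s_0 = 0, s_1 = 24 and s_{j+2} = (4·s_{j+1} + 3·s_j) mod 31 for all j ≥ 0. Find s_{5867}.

28

We have s_0 = 0,  s_1 = 24,  s_2 = 3,  s_3 = 22,  s_4 = 4,  s_5 = 20,  s_6 = 30,  s_7 = 25,  s_8 = 4,  s_9 = 29,  s_{10} = 4,  s_{11} = 10,  s_{12} = 21,  s_{13} = 21,  s_{14} = 23,  s_{15} = 0,  s_{16} = 7,  s_{17} = 28,  s_{18} = 9,  s_{19} = 27,  s_{20} = 11,  s_{21} = 1,  s_{22} = 6,  s_{23} = 27,  s_{24} = 2,  s_{25} = 27,  s_{26} = 21,  s_{27} = 10,  s_{28} = 10,  s_{29} = 8,  s_{30} = 0,  s_{31} = 24.
Since (s_{30}, s_{31}) = (s_0, s_1) = (0, 24) (two consecutive terms determine the rest), the sequence is periodic with period 30.
So s_{5867} = s_{0 + ((5867-0) mod 30)} = s_{17} = 28.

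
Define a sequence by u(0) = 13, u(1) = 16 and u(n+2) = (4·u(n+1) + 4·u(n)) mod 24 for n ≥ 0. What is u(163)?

0

Computing terms: u(0) = 13,  u(1) = 16,  u(2) = 20,  u(3) = 0,  u(4) = 8,  u(5) = 8,  u(6) = 16,  u(7) = 0,  u(8) = 16,  u(9) = 16,  u(10) = 8,  u(11) = 0,  u(12) = 8.
Since (u(11), u(12)) = (u(3), u(4)) = (0, 8) (two consecutive terms determine the rest), the sequence is eventually periodic: after a pre-period of length 3 it cycles with period 8.
For n ≥ 3, u(n) depends only on (n - 3) mod 8. (163 - 3) mod 8 = 0, so u(163) = u(3) = 0.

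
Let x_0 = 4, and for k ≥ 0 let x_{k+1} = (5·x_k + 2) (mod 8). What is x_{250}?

0

x_0 = 4; x_1 = 6; x_2 = 0; x_3 = 2; x_4 = 4.
Since x_4 = x_0 = 4, the sequence is periodic with period 4.
(250 - 0) mod 4 = 2, so x_{250} = x_2 = 0.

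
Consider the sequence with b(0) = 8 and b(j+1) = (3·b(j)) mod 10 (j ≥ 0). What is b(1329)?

b(0) = 8,  b(1) = 4,  b(2) = 2,  b(3) = 6,  b(4) = 8.
Since b(4) = b(0) = 8, the sequence is periodic with period 4.
(1329 - 0) mod 4 = 1, so b(1329) = b(1) = 4.

4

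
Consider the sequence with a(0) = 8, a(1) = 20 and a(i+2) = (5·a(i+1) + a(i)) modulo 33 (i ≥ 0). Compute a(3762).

We have a(0) = 8; a(1) = 20; a(2) = 9; a(3) = 32; a(4) = 4; a(5) = 19; a(6) = 0; a(7) = 19; a(8) = 29; a(9) = 32; a(10) = 24; a(11) = 20; a(12) = 25; a(13) = 13; a(14) = 24; a(15) = 1; a(16) = 29; a(17) = 14; a(18) = 0; a(19) = 14; a(20) = 4; a(21) = 1; a(22) = 9; a(23) = 13; a(24) = 8; a(25) = 20.
Since (a(24), a(25)) = (a(0), a(1)) = (8, 20) (two consecutive terms determine the rest), the sequence is periodic with period 24.
So a(3762) = a(0 + ((3762-0) mod 24)) = a(18) = 0.

0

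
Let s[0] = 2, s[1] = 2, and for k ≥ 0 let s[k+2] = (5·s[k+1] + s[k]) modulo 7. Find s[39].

6

We have s[0] = 2,  s[1] = 2,  s[2] = 5,  s[3] = 6,  s[4] = 0,  s[5] = 6,  s[6] = 2,  s[7] = 2.
Since (s[6], s[7]) = (s[0], s[1]) = (2, 2) (two consecutive terms determine the rest), the sequence is periodic with period 6.
So s[39] = s[0 + ((39-0) mod 6)] = s[3] = 6.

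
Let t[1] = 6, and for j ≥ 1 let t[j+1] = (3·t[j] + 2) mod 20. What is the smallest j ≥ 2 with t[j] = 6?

5

We have t[1] = 6,  t[2] = 0,  t[3] = 2,  t[4] = 8,  t[5] = 6.
The sequence repeats with period 4.
The value 6 next appears (with j ≥ 2) at t[5].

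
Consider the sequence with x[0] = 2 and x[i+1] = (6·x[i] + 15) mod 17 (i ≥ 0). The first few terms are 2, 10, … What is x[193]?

x[0] = 2,  x[1] = 10,  x[2] = 7,  x[3] = 6,  x[4] = 0,  x[5] = 15,  x[6] = 3,  x[7] = 16,  x[8] = 9,  x[9] = 1,  x[10] = 4,  x[11] = 5,  x[12] = 11,  x[13] = 13,  x[14] = 8,  x[15] = 12,  x[16] = 2.
The sequence repeats with period 16.
So x[193] = x[0 + ((193-0) mod 16)] = x[1] = 10.

10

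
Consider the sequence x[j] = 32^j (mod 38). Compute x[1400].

24

Computing terms: x[0] = 1,  x[1] = 32,  x[2] = 36,  x[3] = 12,  x[4] = 4,  x[5] = 14,  x[6] = 30,  x[7] = 10,  x[8] = 16,  x[9] = 18,  x[10] = 6,  x[11] = 2,  x[12] = 26,  x[13] = 34,  x[14] = 24,  x[15] = 8,  x[16] = 28,  x[17] = 22,  x[18] = 20,  x[19] = 32.
Since x[19] = x[1] = 32, the sequence is eventually periodic: after a pre-period of length 1 it cycles with period 18.
For j ≥ 1, x[j] depends only on (j - 1) mod 18. (1400 - 1) mod 18 = 13, so x[1400] = x[14] = 24.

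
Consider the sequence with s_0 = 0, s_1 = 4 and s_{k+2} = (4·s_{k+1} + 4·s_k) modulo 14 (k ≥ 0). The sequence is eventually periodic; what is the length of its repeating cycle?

Listing terms: s_0 = 0,  s_1 = 4,  s_2 = 2,  s_3 = 10,  s_4 = 6,  s_5 = 8,  s_6 = 0,  s_7 = 4.
The sequence repeats with period 6.

6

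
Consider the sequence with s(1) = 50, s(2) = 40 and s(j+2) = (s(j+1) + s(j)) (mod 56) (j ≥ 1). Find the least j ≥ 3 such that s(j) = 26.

34

s(1) = 50, s(2) = 40, s(3) = 34, s(4) = 18, s(5) = 52, s(6) = 14, s(7) = 10, s(8) = 24, s(9) = 34, s(10) = 2, s(11) = 36, s(12) = 38, s(13) = 18, s(14) = 0, s(15) = 18, s(16) = 18, s(17) = 36, s(18) = 54, s(19) = 34, s(20) = 32, s(21) = 10, s(22) = 42, s(23) = 52, s(24) = 38, s(25) = 34, s(26) = 16, s(27) = 50, s(28) = 10, s(29) = 4, s(30) = 14, s(31) = 18, s(32) = 32, s(33) = 50, s(34) = 26, s(35) = 20, s(36) = 46, s(37) = 10, s(38) = 0, s(39) = 10, s(40) = 10, s(41) = 20, s(42) = 30, s(43) = 50, s(44) = 24, s(45) = 18, s(46) = 42, s(47) = 4, s(48) = 46, s(49) = 50, s(50) = 40.
Since (s(49), s(50)) = (s(1), s(2)) = (50, 40) (two consecutive terms determine the rest), the sequence is periodic with period 48.
The value 26 first appears (with j ≥ 3) at s(34).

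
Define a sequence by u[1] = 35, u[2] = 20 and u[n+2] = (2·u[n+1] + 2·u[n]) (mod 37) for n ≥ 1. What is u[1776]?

Listing terms: u[1] = 35,  u[2] = 20,  u[3] = 36,  u[4] = 1,  u[5] = 0,  u[6] = 2,  u[7] = 4,  u[8] = 12,  u[9] = 32,  u[10] = 14,  u[11] = 18,  u[12] = 27,  u[13] = 16,  u[14] = 12,  u[15] = 19,  u[16] = 25,  u[17] = 14,  u[18] = 4,  u[19] = 36,  u[20] = 6,  u[21] = 10,  u[22] = 32,  u[23] = 10,  u[24] = 10,  u[25] = 3,  u[26] = 26,  u[27] = 21,  u[28] = 20,  u[29] = 8,  u[30] = 19,  u[31] = 17,  u[32] = 35,  u[33] = 30,  u[34] = 19,  u[35] = 24,  u[36] = 12,  u[37] = 35,  u[38] = 20.
The sequence repeats with period 36.
So u[1776] = u[1 + ((1776-1) mod 36)] = u[12] = 27.

27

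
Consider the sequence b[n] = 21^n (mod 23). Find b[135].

b[0] = 1; b[1] = 21; b[2] = 4; b[3] = 15; b[4] = 16; b[5] = 14; b[6] = 18; b[7] = 10; b[8] = 3; b[9] = 17; b[10] = 12; b[11] = 22; b[12] = 2; b[13] = 19; b[14] = 8; b[15] = 7; b[16] = 9; b[17] = 5; b[18] = 13; b[19] = 20; b[20] = 6; b[21] = 11; b[22] = 1.
The sequence repeats with period 22.
So b[135] = b[0 + ((135-0) mod 22)] = b[3] = 15.

15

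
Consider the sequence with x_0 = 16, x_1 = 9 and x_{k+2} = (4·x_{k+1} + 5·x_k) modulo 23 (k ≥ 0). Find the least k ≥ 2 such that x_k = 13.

7

Computing terms: x_0 = 16, x_1 = 9, x_2 = 1, x_3 = 3, x_4 = 17, x_5 = 14, x_6 = 3, x_7 = 13, x_8 = 21, x_9 = 11, x_{10} = 11, x_{11} = 7, x_{12} = 14, x_{13} = 22, x_{14} = 20, x_{15} = 6, x_{16} = 9, x_{17} = 20, x_{18} = 10, x_{19} = 2, x_{20} = 12, x_{21} = 12, x_{22} = 16, x_{23} = 9.
The sequence repeats with period 22.
The value 13 first appears (with k ≥ 2) at x_7.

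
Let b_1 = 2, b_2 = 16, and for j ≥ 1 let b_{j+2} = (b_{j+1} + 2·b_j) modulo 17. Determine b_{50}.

Listing terms: b_1 = 2,  b_2 = 16,  b_3 = 3,  b_4 = 1,  b_5 = 7,  b_6 = 9,  b_7 = 6,  b_8 = 7,  b_9 = 2,  b_{10} = 16.
The sequence repeats with period 8.
(50 - 1) mod 8 = 1, so b_{50} = b_2 = 16.

16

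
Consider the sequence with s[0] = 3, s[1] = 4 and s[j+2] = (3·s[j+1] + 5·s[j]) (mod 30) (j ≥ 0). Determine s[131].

11

Computing terms: s[0] = 3, s[1] = 4, s[2] = 27, s[3] = 11, s[4] = 18, s[5] = 19, s[6] = 27, s[7] = 26, s[8] = 3, s[9] = 19, s[10] = 12, s[11] = 11, s[12] = 3, s[13] = 4.
Since (s[12], s[13]) = (s[0], s[1]) = (3, 4) (two consecutive terms determine the rest), the sequence is periodic with period 12.
(131 - 0) mod 12 = 11, so s[131] = s[11] = 11.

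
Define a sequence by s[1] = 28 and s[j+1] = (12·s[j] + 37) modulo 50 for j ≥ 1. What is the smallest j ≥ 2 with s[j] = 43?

4

s[1] = 28; s[2] = 23; s[3] = 13; s[4] = 43; s[5] = 3; s[6] = 23.
Since s[6] = s[2] = 23, the sequence is eventually periodic: after a pre-period of length 1 it cycles with period 4.
The value 43 first appears (with j ≥ 2) at s[4].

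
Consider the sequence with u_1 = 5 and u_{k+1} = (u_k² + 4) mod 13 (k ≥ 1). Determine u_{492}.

We have u_1 = 5, u_2 = 3, u_3 = 0, u_4 = 4, u_5 = 7, u_6 = 1, u_7 = 5.
The sequence repeats with period 6.
So u_{492} = u_{1 + ((492-1) mod 6)} = u_6 = 1.

1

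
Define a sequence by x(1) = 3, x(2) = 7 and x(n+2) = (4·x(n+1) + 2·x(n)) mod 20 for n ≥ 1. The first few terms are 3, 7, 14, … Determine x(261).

8

Computing terms: x(1) = 3; x(2) = 7; x(3) = 14; x(4) = 10; x(5) = 8; x(6) = 12; x(7) = 4; x(8) = 0; x(9) = 8; x(10) = 12.
Since (x(9), x(10)) = (x(5), x(6)) = (8, 12) (two consecutive terms determine the rest), the sequence is eventually periodic: after a pre-period of length 4 it cycles with period 4.
For n ≥ 5, x(n) depends only on (n - 5) mod 4. (261 - 5) mod 4 = 0, so x(261) = x(5) = 8.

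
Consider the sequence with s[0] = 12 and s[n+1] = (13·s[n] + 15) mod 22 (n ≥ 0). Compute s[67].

9

s[0] = 12,  s[1] = 17,  s[2] = 16,  s[3] = 3,  s[4] = 10,  s[5] = 13,  s[6] = 8,  s[7] = 9,  s[8] = 0,  s[9] = 15,  s[10] = 12.
Since s[10] = s[0] = 12, the sequence is periodic with period 10.
(67 - 0) mod 10 = 7, so s[67] = s[7] = 9.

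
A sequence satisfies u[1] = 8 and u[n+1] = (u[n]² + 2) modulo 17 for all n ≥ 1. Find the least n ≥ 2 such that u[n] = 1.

5

We have u[1] = 8; u[2] = 15; u[3] = 6; u[4] = 4; u[5] = 1; u[6] = 3; u[7] = 11; u[8] = 4.
Since u[8] = u[4] = 4, the sequence is eventually periodic: after a pre-period of length 3 it cycles with period 4.
The value 1 first appears (with n ≥ 2) at u[5].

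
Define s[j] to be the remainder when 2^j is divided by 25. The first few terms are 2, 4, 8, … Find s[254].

We have s[1] = 2,  s[2] = 4,  s[3] = 8,  s[4] = 16,  s[5] = 7,  s[6] = 14,  s[7] = 3,  s[8] = 6,  s[9] = 12,  s[10] = 24,  s[11] = 23,  s[12] = 21,  s[13] = 17,  s[14] = 9,  s[15] = 18,  s[16] = 11,  s[17] = 22,  s[18] = 19,  s[19] = 13,  s[20] = 1,  s[21] = 2.
The sequence repeats with period 20.
So s[254] = s[1 + ((254-1) mod 20)] = s[14] = 9.

9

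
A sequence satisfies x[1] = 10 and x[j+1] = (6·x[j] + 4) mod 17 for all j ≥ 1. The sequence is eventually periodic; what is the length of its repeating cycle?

Computing terms: x[1] = 10; x[2] = 13; x[3] = 14; x[4] = 3; x[5] = 5; x[6] = 0; x[7] = 4; x[8] = 11; x[9] = 2; x[10] = 16; x[11] = 15; x[12] = 9; x[13] = 7; x[14] = 12; x[15] = 8; x[16] = 1; x[17] = 10.
Since x[17] = x[1] = 10, the sequence is periodic with period 16.

16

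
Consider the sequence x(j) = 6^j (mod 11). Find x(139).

Listing terms: x(1) = 6,  x(2) = 3,  x(3) = 7,  x(4) = 9,  x(5) = 10,  x(6) = 5,  x(7) = 8,  x(8) = 4,  x(9) = 2,  x(10) = 1,  x(11) = 6.
Since x(11) = x(1) = 6, the sequence is periodic with period 10.
So x(139) = x(1 + ((139-1) mod 10)) = x(9) = 2.

2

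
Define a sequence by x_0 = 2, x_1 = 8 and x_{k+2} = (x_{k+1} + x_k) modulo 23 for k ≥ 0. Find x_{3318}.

5

We have x_0 = 2,  x_1 = 8,  x_2 = 10,  x_3 = 18,  x_4 = 5,  x_5 = 0,  x_6 = 5,  x_7 = 5,  x_8 = 10,  x_9 = 15,  x_{10} = 2,  x_{11} = 17,  x_{12} = 19,  x_{13} = 13,  x_{14} = 9,  x_{15} = 22,  x_{16} = 8,  x_{17} = 7,  x_{18} = 15,  x_{19} = 22,  x_{20} = 14,  x_{21} = 13,  x_{22} = 4,  x_{23} = 17,  x_{24} = 21,  x_{25} = 15,  x_{26} = 13,  x_{27} = 5,  x_{28} = 18,  x_{29} = 0,  x_{30} = 18,  x_{31} = 18,  x_{32} = 13,  x_{33} = 8,  x_{34} = 21,  x_{35} = 6,  x_{36} = 4,  x_{37} = 10,  x_{38} = 14,  x_{39} = 1,  x_{40} = 15,  x_{41} = 16,  x_{42} = 8,  x_{43} = 1,  x_{44} = 9,  x_{45} = 10,  x_{46} = 19,  x_{47} = 6,  x_{48} = 2,  x_{49} = 8.
Since (x_{48}, x_{49}) = (x_0, x_1) = (2, 8) (two consecutive terms determine the rest), the sequence is periodic with period 48.
So x_{3318} = x_{0 + ((3318-0) mod 48)} = x_6 = 5.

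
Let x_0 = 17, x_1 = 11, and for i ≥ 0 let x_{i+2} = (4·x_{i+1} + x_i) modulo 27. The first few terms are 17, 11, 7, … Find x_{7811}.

3

We have x_0 = 17,  x_1 = 11,  x_2 = 7,  x_3 = 12,  x_4 = 1,  x_5 = 16,  x_6 = 11,  x_7 = 6,  x_8 = 8,  x_9 = 11,  x_{10} = 25,  x_{11} = 3,  x_{12} = 10,  x_{13} = 16,  x_{14} = 20,  x_{15} = 15,  x_{16} = 26,  x_{17} = 11,  x_{18} = 16,  x_{19} = 21,  x_{20} = 19,  x_{21} = 16,  x_{22} = 2,  x_{23} = 24,  x_{24} = 17,  x_{25} = 11.
The sequence repeats with period 24.
(7811 - 0) mod 24 = 11, so x_{7811} = x_{11} = 3.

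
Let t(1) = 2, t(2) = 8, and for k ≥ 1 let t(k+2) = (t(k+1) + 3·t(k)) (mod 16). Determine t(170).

Computing terms: t(1) = 2, t(2) = 8, t(3) = 14, t(4) = 6, t(5) = 0, t(6) = 2, t(7) = 2, t(8) = 8.
Since (t(7), t(8)) = (t(1), t(2)) = (2, 8) (two consecutive terms determine the rest), the sequence is periodic with period 6.
So t(170) = t(1 + ((170-1) mod 6)) = t(2) = 8.

8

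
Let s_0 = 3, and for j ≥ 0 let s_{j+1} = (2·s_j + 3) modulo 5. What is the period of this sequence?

Listing terms: s_0 = 3, s_1 = 4, s_2 = 1, s_3 = 0, s_4 = 3.
The sequence repeats with period 4.

4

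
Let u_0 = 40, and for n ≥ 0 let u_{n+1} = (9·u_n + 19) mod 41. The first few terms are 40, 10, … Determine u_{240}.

Computing terms: u_0 = 40,  u_1 = 10,  u_2 = 27,  u_3 = 16,  u_4 = 40.
The sequence repeats with period 4.
(240 - 0) mod 4 = 0, so u_{240} = u_0 = 40.

40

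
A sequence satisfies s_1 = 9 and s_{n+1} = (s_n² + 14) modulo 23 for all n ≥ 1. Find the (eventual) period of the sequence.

s_1 = 9; s_2 = 3; s_3 = 0; s_4 = 14; s_5 = 3.
Since s_5 = s_2 = 3, the sequence is eventually periodic: after a pre-period of length 1 it cycles with period 3.

3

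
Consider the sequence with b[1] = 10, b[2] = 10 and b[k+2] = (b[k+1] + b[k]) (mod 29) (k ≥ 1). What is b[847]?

14

Computing terms: b[1] = 10, b[2] = 10, b[3] = 20, b[4] = 1, b[5] = 21, b[6] = 22, b[7] = 14, b[8] = 7, b[9] = 21, b[10] = 28, b[11] = 20, b[12] = 19, b[13] = 10, b[14] = 0, b[15] = 10, b[16] = 10.
The sequence repeats with period 14.
So b[847] = b[1 + ((847-1) mod 14)] = b[7] = 14.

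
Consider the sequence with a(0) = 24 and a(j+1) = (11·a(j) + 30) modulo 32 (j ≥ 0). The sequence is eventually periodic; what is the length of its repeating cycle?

Listing terms: a(0) = 24; a(1) = 6; a(2) = 0; a(3) = 30; a(4) = 8; a(5) = 22; a(6) = 16; a(7) = 14; a(8) = 24.
The sequence repeats with period 8.

8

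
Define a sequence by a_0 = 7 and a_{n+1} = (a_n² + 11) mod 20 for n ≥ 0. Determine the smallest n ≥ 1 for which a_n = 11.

a_0 = 7,  a_1 = 0,  a_2 = 11,  a_3 = 12,  a_4 = 15,  a_5 = 16,  a_6 = 7.
The sequence repeats with period 6.
The value 11 first appears (with n ≥ 1) at a_2.

2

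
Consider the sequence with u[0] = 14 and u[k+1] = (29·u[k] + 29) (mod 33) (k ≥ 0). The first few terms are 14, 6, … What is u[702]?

Listing terms: u[0] = 14, u[1] = 6, u[2] = 5, u[3] = 9, u[4] = 26, u[5] = 24, u[6] = 32, u[7] = 0, u[8] = 29, u[9] = 12, u[10] = 14.
The sequence repeats with period 10.
(702 - 0) mod 10 = 2, so u[702] = u[2] = 5.

5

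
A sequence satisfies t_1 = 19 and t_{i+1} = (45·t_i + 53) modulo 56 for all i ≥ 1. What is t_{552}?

54

t_1 = 19, t_2 = 12, t_3 = 33, t_4 = 26, t_5 = 47, t_6 = 40, t_7 = 5, t_8 = 54, t_9 = 19.
Since t_9 = t_1 = 19, the sequence is periodic with period 8.
So t_{552} = t_{1 + ((552-1) mod 8)} = t_8 = 54.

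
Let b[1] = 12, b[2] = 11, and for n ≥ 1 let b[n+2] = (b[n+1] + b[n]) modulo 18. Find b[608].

5

b[1] = 12, b[2] = 11, b[3] = 5, b[4] = 16, b[5] = 3, b[6] = 1, b[7] = 4, b[8] = 5, b[9] = 9, b[10] = 14, b[11] = 5, b[12] = 1, b[13] = 6, b[14] = 7, b[15] = 13, b[16] = 2, b[17] = 15, b[18] = 17, b[19] = 14, b[20] = 13, b[21] = 9, b[22] = 4, b[23] = 13, b[24] = 17, b[25] = 12, b[26] = 11.
The sequence repeats with period 24.
So b[608] = b[1 + ((608-1) mod 24)] = b[8] = 5.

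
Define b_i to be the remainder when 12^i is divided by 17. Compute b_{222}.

Listing terms: b_0 = 1, b_1 = 12, b_2 = 8, b_3 = 11, b_4 = 13, b_5 = 3, b_6 = 2, b_7 = 7, b_8 = 16, b_9 = 5, b_{10} = 9, b_{11} = 6, b_{12} = 4, b_{13} = 14, b_{14} = 15, b_{15} = 10, b_{16} = 1.
Since b_{16} = b_0 = 1, the sequence is periodic with period 16.
(222 - 0) mod 16 = 14, so b_{222} = b_{14} = 15.

15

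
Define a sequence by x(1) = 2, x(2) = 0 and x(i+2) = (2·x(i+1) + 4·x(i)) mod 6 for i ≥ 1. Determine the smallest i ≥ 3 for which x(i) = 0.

Computing terms: x(1) = 2, x(2) = 0, x(3) = 2, x(4) = 4, x(5) = 4, x(6) = 0, x(7) = 4, x(8) = 2, x(9) = 2, x(10) = 0.
Since (x(9), x(10)) = (x(1), x(2)) = (2, 0) (two consecutive terms determine the rest), the sequence is periodic with period 8.
The value 0 first appears (with i ≥ 3) at x(6).

6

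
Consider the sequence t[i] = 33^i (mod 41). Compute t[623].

21

We have t[0] = 1,  t[1] = 33,  t[2] = 23,  t[3] = 21,  t[4] = 37,  t[5] = 32,  t[6] = 31,  t[7] = 39,  t[8] = 16,  t[9] = 36,  t[10] = 40,  t[11] = 8,  t[12] = 18,  t[13] = 20,  t[14] = 4,  t[15] = 9,  t[16] = 10,  t[17] = 2,  t[18] = 25,  t[19] = 5,  t[20] = 1.
Since t[20] = t[0] = 1, the sequence is periodic with period 20.
(623 - 0) mod 20 = 3, so t[623] = t[3] = 21.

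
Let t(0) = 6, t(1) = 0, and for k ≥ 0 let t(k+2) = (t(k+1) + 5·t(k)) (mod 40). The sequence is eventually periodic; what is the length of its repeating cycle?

6

t(0) = 6,  t(1) = 0,  t(2) = 30,  t(3) = 30,  t(4) = 20,  t(5) = 10,  t(6) = 30,  t(7) = 0,  t(8) = 30.
Since (t(7), t(8)) = (t(1), t(2)) = (0, 30) (two consecutive terms determine the rest), the sequence is eventually periodic: after a pre-period of length 1 it cycles with period 6.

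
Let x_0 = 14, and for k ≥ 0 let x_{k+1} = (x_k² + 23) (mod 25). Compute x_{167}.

4

Listing terms: x_0 = 14,  x_1 = 19,  x_2 = 9,  x_3 = 4,  x_4 = 14.
Since x_4 = x_0 = 14, the sequence is periodic with period 4.
(167 - 0) mod 4 = 3, so x_{167} = x_3 = 4.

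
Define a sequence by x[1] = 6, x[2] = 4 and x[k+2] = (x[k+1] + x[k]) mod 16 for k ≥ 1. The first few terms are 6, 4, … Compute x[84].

Listing terms: x[1] = 6, x[2] = 4, x[3] = 10, x[4] = 14, x[5] = 8, x[6] = 6, x[7] = 14, x[8] = 4, x[9] = 2, x[10] = 6, x[11] = 8, x[12] = 14, x[13] = 6, x[14] = 4.
Since (x[13], x[14]) = (x[1], x[2]) = (6, 4) (two consecutive terms determine the rest), the sequence is periodic with period 12.
(84 - 1) mod 12 = 11, so x[84] = x[12] = 14.

14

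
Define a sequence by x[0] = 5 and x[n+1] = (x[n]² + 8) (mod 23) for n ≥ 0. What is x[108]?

x[0] = 5; x[1] = 10; x[2] = 16; x[3] = 11; x[4] = 14; x[5] = 20; x[6] = 17; x[7] = 21; x[8] = 12; x[9] = 14.
Since x[9] = x[4] = 14, the sequence is eventually periodic: after a pre-period of length 4 it cycles with period 5.
For n ≥ 4, x[n] depends only on (n - 4) mod 5. (108 - 4) mod 5 = 4, so x[108] = x[8] = 12.

12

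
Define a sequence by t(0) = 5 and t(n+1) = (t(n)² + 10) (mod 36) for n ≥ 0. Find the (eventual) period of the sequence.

Computing terms: t(0) = 5; t(1) = 35; t(2) = 11; t(3) = 23; t(4) = 35.
Since t(4) = t(1) = 35, the sequence is eventually periodic: after a pre-period of length 1 it cycles with period 3.

3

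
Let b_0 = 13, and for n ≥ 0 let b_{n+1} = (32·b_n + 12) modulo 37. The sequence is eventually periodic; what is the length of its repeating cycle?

b_0 = 13,  b_1 = 21,  b_2 = 18,  b_3 = 33,  b_4 = 32,  b_5 = 0,  b_6 = 12,  b_7 = 26,  b_8 = 30,  b_9 = 10,  b_{10} = 36,  b_{11} = 17,  b_{12} = 1,  b_{13} = 7,  b_{14} = 14,  b_{15} = 16,  b_{16} = 6,  b_{17} = 19,  b_{18} = 28,  b_{19} = 20,  b_{20} = 23,  b_{21} = 8,  b_{22} = 9,  b_{23} = 4,  b_{24} = 29,  b_{25} = 15,  b_{26} = 11,  b_{27} = 31,  b_{28} = 5,  b_{29} = 24,  b_{30} = 3,  b_{31} = 34,  b_{32} = 27,  b_{33} = 25,  b_{34} = 35,  b_{35} = 22,  b_{36} = 13.
The sequence repeats with period 36.

36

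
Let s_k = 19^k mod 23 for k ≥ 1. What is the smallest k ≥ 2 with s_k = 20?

s_1 = 19; s_2 = 16; s_3 = 5; s_4 = 3; s_5 = 11; s_6 = 2; s_7 = 15; s_8 = 9; s_9 = 10; s_{10} = 6; s_{11} = 22; s_{12} = 4; s_{13} = 7; s_{14} = 18; s_{15} = 20; s_{16} = 12; s_{17} = 21; s_{18} = 8; s_{19} = 14; s_{20} = 13; s_{21} = 17; s_{22} = 1; s_{23} = 19.
Since s_{23} = s_1 = 19, the sequence is periodic with period 22.
The value 20 first appears (with k ≥ 2) at s_{15}.

15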